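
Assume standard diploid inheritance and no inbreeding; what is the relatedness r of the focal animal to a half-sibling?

Each parent–offspring link contributes a factor of 1/2, and independent paths through distinct common ancestors add.
Half-sibs share one parent — one path of length 2: r = (1/2)^2 = 1/4.

0.25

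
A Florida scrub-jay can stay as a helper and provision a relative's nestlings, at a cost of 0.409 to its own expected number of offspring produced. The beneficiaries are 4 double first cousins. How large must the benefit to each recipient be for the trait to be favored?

0.409

r to a double first cousin = 1/4 (double first cousins share both grandparent pairs — four paths of length 4: r = 4·(1/2)^4 = 1/4).
Hamilton's rule with n recipients of equal r: n·r·B > C, so B > C/(n·r) = 0.409/(4·0.25) = 0.409.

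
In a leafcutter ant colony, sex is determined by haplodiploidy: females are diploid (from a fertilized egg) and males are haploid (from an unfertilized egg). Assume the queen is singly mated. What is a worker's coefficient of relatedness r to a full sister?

0.75

Haplodiploid full sisters inherit their father's entire haploid genome identically (contributing 1/2) and on average half of their mother's contribution (1/2 · 1/2 = 1/4); r = 1/2 + 1/4 = 3/4.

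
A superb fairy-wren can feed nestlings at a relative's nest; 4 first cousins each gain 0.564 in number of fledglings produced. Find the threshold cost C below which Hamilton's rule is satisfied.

0.282

r to a first cousin = 1/8 (first cousins share one grandparent pair — two paths of length 4: r = 2·(1/2)^4 = 1/8).
Hamilton's rule: n·r·B > C, so the trait is favored while C < n·r·B = 4·0.125·0.564 = 0.282.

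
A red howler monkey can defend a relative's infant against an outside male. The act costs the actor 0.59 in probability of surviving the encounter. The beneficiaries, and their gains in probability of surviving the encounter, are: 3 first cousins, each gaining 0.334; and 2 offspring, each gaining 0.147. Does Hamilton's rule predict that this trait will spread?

No

Hamilton's rule: the trait is favored when the sum of r·B over every recipient exceeds the actor's cost C.
r to a first cousin = 0.125 (first cousins share one grandparent pair — two paths of length 4: r = 2·(1/2)^4 = 1/8).
r to an offspring = 1/2 (one parent–offspring link: r = (1/2)^1 = 1/2).
Summing one r·B term per recipient: 3·0.125·0.334 + 2·0.5·0.147 = 0.27225.
0.27225 < 0.59: the indirect benefit is less than the cost.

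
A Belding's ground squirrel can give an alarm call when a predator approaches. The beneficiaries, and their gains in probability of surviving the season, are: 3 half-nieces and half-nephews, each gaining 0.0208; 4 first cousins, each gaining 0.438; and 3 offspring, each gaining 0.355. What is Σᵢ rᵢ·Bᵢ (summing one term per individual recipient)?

r to a half-niece or half-nephew = 1/8 (half-aunt/uncle↔niece/nephew: one path of length 3: r = (1/2)^3 = 1/8).
r to a first cousin = 1/8 (first cousins share one grandparent pair — two paths of length 4: r = 2·(1/2)^4 = 1/8).
r to an offspring = 1/2 (one parent–offspring link: r = (1/2)^1 = 1/2).
Summing one r·B term per recipient: 3·0.125·0.0208 + 4·0.125·0.438 + 3·0.5·0.355 = 0.7593.

0.7593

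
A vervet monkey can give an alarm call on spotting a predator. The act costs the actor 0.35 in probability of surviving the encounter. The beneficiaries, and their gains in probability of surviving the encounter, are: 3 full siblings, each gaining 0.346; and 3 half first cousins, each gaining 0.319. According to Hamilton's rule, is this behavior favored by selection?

Yes

Hamilton's rule: the trait is favored when the sum of r·B over every recipient exceeds the actor's cost C.
r to a full sibling = 1/2 (full sibs share both parents — two paths of length 2: r = 2·(1/2)^2 = 1/2).
r to a half first cousin = 1/16 (half first cousins share one grandparent — one path of length 4: r = (1/2)^4 = 1/16).
Summing one r·B term per recipient: 3·0.5·0.346 + 3·0.0625·0.319 = 0.5788125.
0.5788125 > 0.35: the indirect benefit exceeds the cost.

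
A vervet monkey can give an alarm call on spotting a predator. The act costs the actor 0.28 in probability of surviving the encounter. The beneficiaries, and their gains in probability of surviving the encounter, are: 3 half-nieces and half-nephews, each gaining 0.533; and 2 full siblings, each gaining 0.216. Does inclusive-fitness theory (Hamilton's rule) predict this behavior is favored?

Hamilton's rule: the trait is favored when the sum of r·B over every recipient exceeds the actor's cost C.
r to a half-niece or half-nephew = 0.125 (half-aunt/uncle↔niece/nephew: one path of length 3: r = (1/2)^3 = 1/8).
r to a full sibling = 0.5 (full sibs share both parents — two paths of length 2: r = 2·(1/2)^2 = 1/2).
Summing one r·B term per recipient: 3·0.125·0.533 + 2·0.5·0.216 = 0.415875.
0.415875 > 0.28: the indirect benefit exceeds the cost.

Yes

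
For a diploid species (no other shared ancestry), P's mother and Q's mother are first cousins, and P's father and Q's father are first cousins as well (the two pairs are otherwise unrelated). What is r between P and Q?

Independent pedigree routes through distinct common ancestors add.
P and Q are related in two ways: second cousins through their mothers (r = 1/32) and second cousins through their fathers (r = 1/32).
r = 1/32 + 1/32 = 0.0625.

0.0625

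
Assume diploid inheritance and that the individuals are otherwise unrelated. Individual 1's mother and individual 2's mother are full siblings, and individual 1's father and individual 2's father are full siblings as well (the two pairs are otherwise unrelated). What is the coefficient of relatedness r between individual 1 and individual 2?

0.25

With two independent routes of shared ancestry, r is the sum of the two contributions.
Individual 1 and individual 2 are related in two ways: first cousins through their mothers (r = 1/8) and first cousins through their fathers (r = 1/8) — i.e. double first cousins.
r = 1/8 + 1/8 = 0.25.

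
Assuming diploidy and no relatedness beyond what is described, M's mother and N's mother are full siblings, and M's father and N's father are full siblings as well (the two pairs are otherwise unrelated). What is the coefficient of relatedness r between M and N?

Independent pedigree routes through distinct common ancestors add.
M and N are related in two ways: first cousins through their mothers (r = 1/8) and first cousins through their fathers (r = 1/8) — i.e. double first cousins.
r = 1/8 + 1/8 = 0.25.

0.25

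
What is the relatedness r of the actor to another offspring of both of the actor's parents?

0.5

Each parent–offspring link contributes a factor of 1/2, and independent paths through distinct common ancestors add.
Full sibs share both parents — two paths of length 2: r = 2·(1/2)^2 = 1/2.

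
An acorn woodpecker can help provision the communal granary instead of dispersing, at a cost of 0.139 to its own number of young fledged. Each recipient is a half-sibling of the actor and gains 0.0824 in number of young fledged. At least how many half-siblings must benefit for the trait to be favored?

7

r to a half-sibling = 1/4 (half-sibs share one parent — one path of length 2: r = (1/2)^2 = 1/4).
Hamilton's rule: n·r·B > C  ⇒  n > C/(r·B) = 0.139/(0.25·0.0824) = 6.748.
The smallest integer exceeding 6.748 is 7.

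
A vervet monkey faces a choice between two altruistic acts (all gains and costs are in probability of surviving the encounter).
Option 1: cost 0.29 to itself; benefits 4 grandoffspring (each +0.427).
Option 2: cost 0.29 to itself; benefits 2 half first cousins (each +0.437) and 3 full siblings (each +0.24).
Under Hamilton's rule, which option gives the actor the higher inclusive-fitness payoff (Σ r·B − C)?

Option 1: r to a grandoffspring = 0.25.
Option 1: Σ r·B − C = (4·0.25·0.427) − 0.29 = 0.137.
Option 2: r to a half first cousin = 0.0625.
Option 2: r to a full sibling = 0.5.
Option 2: Σ r·B − C = (2·0.0625·0.437 + 3·0.5·0.24) − 0.29 = 0.124625.
Option 1 has the higher net inclusive-fitness payoff.

Option 1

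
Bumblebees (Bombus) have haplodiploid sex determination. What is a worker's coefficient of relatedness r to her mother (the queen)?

One meiotic link between diploid queen and diploid daughter: r = 1/2.

0.5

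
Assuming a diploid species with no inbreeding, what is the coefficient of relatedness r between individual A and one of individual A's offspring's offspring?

0.25

Each parent–offspring link contributes a factor of 1/2, and independent paths through distinct common ancestors add.
Two parent–offspring links: r = (1/2)^2 = 1/4.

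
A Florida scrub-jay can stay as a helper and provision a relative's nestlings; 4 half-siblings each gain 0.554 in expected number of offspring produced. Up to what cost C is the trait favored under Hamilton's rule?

r to a half-sibling = 0.25 (half-sibs share one parent — one path of length 2: r = (1/2)^2 = 1/4).
Hamilton's rule: n·r·B > C, so the trait is favored while C < n·r·B = 4·0.25·0.554 = 0.554.

0.554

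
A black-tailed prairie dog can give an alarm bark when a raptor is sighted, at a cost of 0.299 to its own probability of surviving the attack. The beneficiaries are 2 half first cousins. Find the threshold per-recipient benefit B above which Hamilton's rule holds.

r to a half first cousin = 1/16 (half first cousins share one grandparent — one path of length 4: r = (1/2)^4 = 1/16).
Hamilton's rule with n recipients of equal r: n·r·B > C, so B > C/(n·r) = 0.299/(2·0.0625) = 2.392.

2.392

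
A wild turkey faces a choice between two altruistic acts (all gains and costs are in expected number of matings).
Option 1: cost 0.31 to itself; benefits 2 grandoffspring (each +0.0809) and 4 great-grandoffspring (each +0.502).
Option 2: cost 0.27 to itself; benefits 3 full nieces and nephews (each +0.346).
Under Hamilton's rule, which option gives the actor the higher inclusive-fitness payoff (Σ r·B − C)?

Option 1: r to a grandoffspring = 0.25.
Option 1: r to a great-grandoffspring = 0.125.
Option 1: Σ r·B − C = (2·0.25·0.0809 + 4·0.125·0.502) − 0.31 = -0.01855.
Option 2: r to a full niece or nephew = 0.25.
Option 2: Σ r·B − C = (3·0.25·0.346) − 0.27 = -0.0105.
Option 2 has the higher net inclusive-fitness payoff.

Option 2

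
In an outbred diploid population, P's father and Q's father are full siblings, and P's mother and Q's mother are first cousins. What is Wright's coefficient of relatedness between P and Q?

0.15625

With two independent routes of shared ancestry, r is the sum of the two contributions.
P and Q are related in two ways: first cousins through their fathers (r = 1/8) and second cousins through their mothers (r = 1/32).
r = 1/8 + 1/32 = 5/32 = 0.15625.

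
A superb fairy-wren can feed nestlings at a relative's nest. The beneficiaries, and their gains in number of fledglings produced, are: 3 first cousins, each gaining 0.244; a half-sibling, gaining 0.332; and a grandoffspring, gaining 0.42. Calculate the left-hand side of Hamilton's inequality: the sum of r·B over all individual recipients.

r to a first cousin = 1/8 (first cousins share one grandparent pair — two paths of length 4: r = 2·(1/2)^4 = 1/8).
r to a half-sibling = 1/4 (half-sibs share one parent — one path of length 2: r = (1/2)^2 = 1/4).
r to a grandoffspring = 0.25 (two parent–offspring links: r = (1/2)^2 = 1/4).
Summing one r·B term per recipient: 3·0.125·0.244 + 1·0.25·0.332 + 1·0.25·0.42 = 0.2795.

0.2795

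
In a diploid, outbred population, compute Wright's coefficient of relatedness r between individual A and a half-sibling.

Half-sibs share one parent — one path of length 2: r = (1/2)^2 = 1/4.

0.25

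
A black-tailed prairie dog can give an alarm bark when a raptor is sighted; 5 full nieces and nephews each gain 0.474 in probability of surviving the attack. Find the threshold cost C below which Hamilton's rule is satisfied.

0.5925

r to a full niece or nephew = 1/4 (full aunt/uncle↔niece/nephew: two paths of length 3 through the shared grandparent pair: r = 2·(1/2)^3 = 1/4).
Hamilton's rule: n·r·B > C, so the trait is favored while C < n·r·B = 5·0.25·0.474 = 0.5925.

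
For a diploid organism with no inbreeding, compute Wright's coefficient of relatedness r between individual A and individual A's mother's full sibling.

Each parent–offspring link contributes a factor of 1/2, and independent paths through distinct common ancestors add.
Full aunt/uncle↔niece/nephew: two paths of length 3 through the shared grandparent pair: r = 2·(1/2)^3 = 1/4.

0.25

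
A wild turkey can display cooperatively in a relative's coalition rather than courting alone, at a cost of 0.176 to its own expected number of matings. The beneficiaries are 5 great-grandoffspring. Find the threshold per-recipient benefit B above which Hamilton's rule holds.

0.2816

r to a great-grandoffspring = 1/8 (three parent–offspring links: r = (1/2)^3 = 1/8).
Hamilton's rule with n recipients of equal r: n·r·B > C, so B > C/(n·r) = 0.176/(5·0.125) = 0.2816.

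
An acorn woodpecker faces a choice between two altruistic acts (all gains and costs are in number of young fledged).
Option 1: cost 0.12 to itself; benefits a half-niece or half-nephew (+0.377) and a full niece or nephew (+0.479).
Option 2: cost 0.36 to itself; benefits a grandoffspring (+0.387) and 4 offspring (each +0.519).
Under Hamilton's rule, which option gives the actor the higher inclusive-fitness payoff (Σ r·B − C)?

Option 1: r to a half-niece or half-nephew = 0.125.
Option 1: r to a full niece or nephew = 0.25.
Option 1: Σ r·B − C = (1·0.125·0.377 + 1·0.25·0.479) − 0.12 = 0.046875.
Option 2: r to a grandoffspring = 0.25.
Option 2: r to an offspring = 0.5.
Option 2: Σ r·B − C = (1·0.25·0.387 + 4·0.5·0.519) − 0.36 = 0.77475.
Option 2 has the higher net inclusive-fitness payoff.

Option 2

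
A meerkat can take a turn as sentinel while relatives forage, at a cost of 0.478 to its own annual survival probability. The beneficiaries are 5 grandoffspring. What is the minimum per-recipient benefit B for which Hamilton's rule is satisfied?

r to a grandoffspring = 0.25 (two parent–offspring links: r = (1/2)^2 = 1/4).
Hamilton's rule with n recipients of equal r: n·r·B > C, so B > C/(n·r) = 0.478/(5·0.25) = 0.3824.

0.3824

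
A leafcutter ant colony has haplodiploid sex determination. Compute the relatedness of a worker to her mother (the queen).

One meiotic link between diploid queen and diploid daughter: r = 1/2.

0.5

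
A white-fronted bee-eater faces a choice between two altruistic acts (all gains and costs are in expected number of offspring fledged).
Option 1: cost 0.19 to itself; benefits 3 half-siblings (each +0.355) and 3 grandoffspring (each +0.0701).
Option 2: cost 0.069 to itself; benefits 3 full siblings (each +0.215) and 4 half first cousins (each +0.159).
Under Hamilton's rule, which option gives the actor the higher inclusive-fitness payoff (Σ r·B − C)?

Option 2

Option 1: r to a half-sibling = 0.25.
Option 1: r to a grandoffspring = 0.25.
Option 1: Σ r·B − C = (3·0.25·0.355 + 3·0.25·0.0701) − 0.19 = 0.128825.
Option 2: r to a full sibling = 0.5.
Option 2: r to a half first cousin = 0.0625.
Option 2: Σ r·B − C = (3·0.5·0.215 + 4·0.0625·0.159) − 0.069 = 0.29325.
Option 2 has the higher net inclusive-fitness payoff.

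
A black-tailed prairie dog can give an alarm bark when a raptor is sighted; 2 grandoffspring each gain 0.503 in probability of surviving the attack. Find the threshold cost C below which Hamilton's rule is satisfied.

0.2515

r to a grandoffspring = 1/4 (two parent–offspring links: r = (1/2)^2 = 1/4).
Hamilton's rule: n·r·B > C, so the trait is favored while C < n·r·B = 2·0.25·0.503 = 0.2515.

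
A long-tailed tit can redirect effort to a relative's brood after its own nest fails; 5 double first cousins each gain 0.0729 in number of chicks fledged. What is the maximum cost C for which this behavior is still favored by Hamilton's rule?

0.091125

r to a double first cousin = 1/4 (double first cousins share both grandparent pairs — four paths of length 4: r = 4·(1/2)^4 = 1/4).
Hamilton's rule: n·r·B > C, so the trait is favored while C < n·r·B = 5·0.25·0.0729 = 0.091125.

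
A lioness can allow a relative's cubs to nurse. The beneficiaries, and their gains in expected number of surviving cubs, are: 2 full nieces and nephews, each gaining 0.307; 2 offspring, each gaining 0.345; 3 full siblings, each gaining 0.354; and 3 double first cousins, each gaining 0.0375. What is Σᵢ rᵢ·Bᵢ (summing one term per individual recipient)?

r to a full niece or nephew = 1/4 (full aunt/uncle↔niece/nephew: two paths of length 3 through the shared grandparent pair: r = 2·(1/2)^3 = 1/4).
r to an offspring = 0.5 (one parent–offspring link: r = (1/2)^1 = 1/2).
r to a full sibling = 0.5 (full sibs share both parents — two paths of length 2: r = 2·(1/2)^2 = 1/2).
r to a double first cousin = 0.25 (double first cousins share both grandparent pairs — four paths of length 4: r = 4·(1/2)^4 = 1/4).
Summing one r·B term per recipient: 2·0.25·0.307 + 2·0.5·0.345 + 3·0.5·0.354 + 3·0.25·0.0375 = 1.057625.

1.057625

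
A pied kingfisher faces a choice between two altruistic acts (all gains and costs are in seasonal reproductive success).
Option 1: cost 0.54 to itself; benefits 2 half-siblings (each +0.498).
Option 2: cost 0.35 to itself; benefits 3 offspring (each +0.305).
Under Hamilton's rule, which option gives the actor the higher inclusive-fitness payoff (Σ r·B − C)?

Option 1: r to a half-sibling = 0.25.
Option 1: Σ r·B − C = (2·0.25·0.498) − 0.54 = -0.291.
Option 2: r to an offspring = 0.5.
Option 2: Σ r·B − C = (3·0.5·0.305) − 0.35 = 0.1075.
Option 2 has the higher net inclusive-fitness payoff.

Option 2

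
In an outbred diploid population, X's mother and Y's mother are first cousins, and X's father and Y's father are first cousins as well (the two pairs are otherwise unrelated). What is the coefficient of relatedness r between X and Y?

Wright's path rule: contributions from independent ancestry routes add.
X and Y are related in two ways: second cousins through their mothers (r = 1/32) and second cousins through their fathers (r = 1/32).
r = 1/32 + 1/32 = 0.0625.

0.0625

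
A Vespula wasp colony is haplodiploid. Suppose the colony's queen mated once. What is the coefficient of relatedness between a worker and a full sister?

0.75

Haplodiploid full sisters inherit their father's entire haploid genome identically (contributing 1/2) and on average half of their mother's contribution (1/2 · 1/2 = 1/4); r = 1/2 + 1/4 = 3/4.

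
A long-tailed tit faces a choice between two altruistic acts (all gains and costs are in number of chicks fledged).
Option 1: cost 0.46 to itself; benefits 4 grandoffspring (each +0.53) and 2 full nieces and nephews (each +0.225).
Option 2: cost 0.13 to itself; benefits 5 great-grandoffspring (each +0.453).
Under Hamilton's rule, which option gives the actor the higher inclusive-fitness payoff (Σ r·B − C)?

Option 1

Option 1: r to a grandoffspring = 0.25.
Option 1: r to a full niece or nephew = 0.25.
Option 1: Σ r·B − C = (4·0.25·0.53 + 2·0.25·0.225) − 0.46 = 0.1825.
Option 2: r to a great-grandoffspring = 0.125.
Option 2: Σ r·B − C = (5·0.125·0.453) − 0.13 = 0.153125.
Option 1 has the higher net inclusive-fitness payoff.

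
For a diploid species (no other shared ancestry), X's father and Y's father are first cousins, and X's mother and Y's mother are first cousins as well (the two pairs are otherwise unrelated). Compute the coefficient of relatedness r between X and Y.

0.0625

Independent pedigree routes through distinct common ancestors add.
X and Y are related in two ways: second cousins through their fathers (r = 1/32) and second cousins through their mothers (r = 1/32).
r = 1/32 + 1/32 = 0.0625.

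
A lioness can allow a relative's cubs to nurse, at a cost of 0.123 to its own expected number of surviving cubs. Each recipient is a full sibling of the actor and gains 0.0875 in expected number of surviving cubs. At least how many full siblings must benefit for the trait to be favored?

r to a full sibling = 1/2 (full sibs share both parents — two paths of length 2: r = 2·(1/2)^2 = 1/2).
Hamilton's rule: n·r·B > C  ⇒  n > C/(r·B) = 0.123/(0.5·0.0875) = 2.811.
The smallest integer exceeding 2.811 is 3.

3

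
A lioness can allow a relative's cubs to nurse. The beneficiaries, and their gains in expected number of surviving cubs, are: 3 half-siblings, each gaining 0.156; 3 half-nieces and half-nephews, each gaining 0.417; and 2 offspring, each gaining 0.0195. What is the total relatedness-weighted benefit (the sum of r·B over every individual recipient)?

0.292875

r to a half-sibling = 1/4 (half-sibs share one parent — one path of length 2: r = (1/2)^2 = 1/4).
r to a half-niece or half-nephew = 0.125 (half-aunt/uncle↔niece/nephew: one path of length 3: r = (1/2)^3 = 1/8).
r to an offspring = 0.5 (one parent–offspring link: r = (1/2)^1 = 1/2).
Summing one r·B term per recipient: 3·0.25·0.156 + 3·0.125·0.417 + 2·0.5·0.0195 = 0.292875.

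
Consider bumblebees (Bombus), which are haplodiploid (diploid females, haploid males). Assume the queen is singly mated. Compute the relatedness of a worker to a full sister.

Haplodiploid full sisters inherit their father's entire haploid genome identically (contributing 1/2) and on average half of their mother's contribution (1/2 · 1/2 = 1/4); r = 1/2 + 1/4 = 3/4.

0.75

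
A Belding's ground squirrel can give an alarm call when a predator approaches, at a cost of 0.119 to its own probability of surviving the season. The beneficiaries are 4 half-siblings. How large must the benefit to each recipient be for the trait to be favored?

0.119

r to a half-sibling = 0.25 (half-sibs share one parent — one path of length 2: r = (1/2)^2 = 1/4).
Hamilton's rule with n recipients of equal r: n·r·B > C, so B > C/(n·r) = 0.119/(4·0.25) = 0.119.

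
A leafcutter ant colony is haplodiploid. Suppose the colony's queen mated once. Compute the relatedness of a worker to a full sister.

0.75

Haplodiploid full sisters inherit their father's entire haploid genome identically (contributing 1/2) and on average half of their mother's contribution (1/2 · 1/2 = 1/4); r = 1/2 + 1/4 = 3/4.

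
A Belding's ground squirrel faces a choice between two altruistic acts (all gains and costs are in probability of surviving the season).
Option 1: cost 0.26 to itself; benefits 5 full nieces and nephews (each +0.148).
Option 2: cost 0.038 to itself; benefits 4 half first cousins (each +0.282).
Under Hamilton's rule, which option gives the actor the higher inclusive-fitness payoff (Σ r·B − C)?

Option 1: r to a full niece or nephew = 0.25.
Option 1: Σ r·B − C = (5·0.25·0.148) − 0.26 = -0.075.
Option 2: r to a half first cousin = 0.0625.
Option 2: Σ r·B − C = (4·0.0625·0.282) − 0.038 = 0.0325.
Option 2 has the higher net inclusive-fitness payoff.

Option 2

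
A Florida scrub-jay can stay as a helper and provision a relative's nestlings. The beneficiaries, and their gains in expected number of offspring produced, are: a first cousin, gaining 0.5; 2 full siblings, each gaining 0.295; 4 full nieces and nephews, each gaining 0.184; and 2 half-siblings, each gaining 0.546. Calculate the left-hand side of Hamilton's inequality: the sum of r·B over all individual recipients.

r to a first cousin = 1/8 (first cousins share one grandparent pair — two paths of length 4: r = 2·(1/2)^4 = 1/8).
r to a full sibling = 0.5 (full sibs share both parents — two paths of length 2: r = 2·(1/2)^2 = 1/2).
r to a full niece or nephew = 1/4 (full aunt/uncle↔niece/nephew: two paths of length 3 through the shared grandparent pair: r = 2·(1/2)^3 = 1/4).
r to a half-sibling = 0.25 (half-sibs share one parent — one path of length 2: r = (1/2)^2 = 1/4).
Summing one r·B term per recipient: 1·0.125·0.5 + 2·0.5·0.295 + 4·0.25·0.184 + 2·0.25·0.546 = 0.8145.

0.8145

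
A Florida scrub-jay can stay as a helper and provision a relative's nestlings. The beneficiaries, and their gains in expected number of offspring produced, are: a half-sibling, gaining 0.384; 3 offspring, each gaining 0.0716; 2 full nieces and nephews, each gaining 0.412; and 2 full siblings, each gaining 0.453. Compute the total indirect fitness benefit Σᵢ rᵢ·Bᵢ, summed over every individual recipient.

0.8624

r to a half-sibling = 0.25 (half-sibs share one parent — one path of length 2: r = (1/2)^2 = 1/4).
r to an offspring = 1/2 (one parent–offspring link: r = (1/2)^1 = 1/2).
r to a full niece or nephew = 1/4 (full aunt/uncle↔niece/nephew: two paths of length 3 through the shared grandparent pair: r = 2·(1/2)^3 = 1/4).
r to a full sibling = 1/2 (full sibs share both parents — two paths of length 2: r = 2·(1/2)^2 = 1/2).
Summing one r·B term per recipient: 1·0.25·0.384 + 3·0.5·0.0716 + 2·0.25·0.412 + 2·0.5·0.453 = 0.8624.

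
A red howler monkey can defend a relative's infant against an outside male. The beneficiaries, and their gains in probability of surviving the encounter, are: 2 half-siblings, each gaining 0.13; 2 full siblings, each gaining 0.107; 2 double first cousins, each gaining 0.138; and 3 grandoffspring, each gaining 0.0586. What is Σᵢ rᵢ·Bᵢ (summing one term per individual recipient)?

r to a half-sibling = 1/4 (half-sibs share one parent — one path of length 2: r = (1/2)^2 = 1/4).
r to a full sibling = 0.5 (full sibs share both parents — two paths of length 2: r = 2·(1/2)^2 = 1/2).
r to a double first cousin = 1/4 (double first cousins share both grandparent pairs — four paths of length 4: r = 4·(1/2)^4 = 1/4).
r to a grandoffspring = 1/4 (two parent–offspring links: r = (1/2)^2 = 1/4).
Summing one r·B term per recipient: 2·0.25·0.13 + 2·0.5·0.107 + 2·0.25·0.138 + 3·0.25·0.0586 = 0.28495.

0.28495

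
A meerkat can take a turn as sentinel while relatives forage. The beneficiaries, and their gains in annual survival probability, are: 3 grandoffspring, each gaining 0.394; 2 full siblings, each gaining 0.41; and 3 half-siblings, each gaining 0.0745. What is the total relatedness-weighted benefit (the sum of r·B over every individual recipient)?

r to a grandoffspring = 1/4 (two parent–offspring links: r = (1/2)^2 = 1/4).
r to a full sibling = 1/2 (full sibs share both parents — two paths of length 2: r = 2·(1/2)^2 = 1/2).
r to a half-sibling = 0.25 (half-sibs share one parent — one path of length 2: r = (1/2)^2 = 1/4).
Summing one r·B term per recipient: 3·0.25·0.394 + 2·0.5·0.41 + 3·0.25·0.0745 = 0.761375.

0.761375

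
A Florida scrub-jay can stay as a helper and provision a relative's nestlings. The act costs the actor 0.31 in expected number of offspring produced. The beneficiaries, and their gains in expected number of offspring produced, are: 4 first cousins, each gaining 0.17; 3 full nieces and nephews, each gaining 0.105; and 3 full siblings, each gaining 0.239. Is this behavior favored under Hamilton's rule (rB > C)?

Yes

Hamilton's rule: the trait is favored when the sum of r·B over every recipient exceeds the actor's cost C.
r to a first cousin = 0.125 (first cousins share one grandparent pair — two paths of length 4: r = 2·(1/2)^4 = 1/8).
r to a full niece or nephew = 0.25 (full aunt/uncle↔niece/nephew: two paths of length 3 through the shared grandparent pair: r = 2·(1/2)^3 = 1/4).
r to a full sibling = 0.5 (full sibs share both parents — two paths of length 2: r = 2·(1/2)^2 = 1/2).
Summing one r·B term per recipient: 4·0.125·0.17 + 3·0.25·0.105 + 3·0.5·0.239 = 0.52225.
0.52225 > 0.31: the indirect benefit exceeds the cost.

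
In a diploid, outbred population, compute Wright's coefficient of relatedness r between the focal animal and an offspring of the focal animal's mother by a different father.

0.25

Each parent–offspring link contributes a factor of 1/2, and independent paths through distinct common ancestors add.
Half-sibs share one parent — one path of length 2: r = (1/2)^2 = 1/4.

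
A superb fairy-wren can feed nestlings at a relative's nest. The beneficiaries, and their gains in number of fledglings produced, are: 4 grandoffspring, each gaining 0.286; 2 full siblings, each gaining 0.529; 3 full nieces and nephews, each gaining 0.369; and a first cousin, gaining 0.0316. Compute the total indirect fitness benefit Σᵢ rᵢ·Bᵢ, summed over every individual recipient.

1.0957

r to a grandoffspring = 0.25 (two parent–offspring links: r = (1/2)^2 = 1/4).
r to a full sibling = 0.5 (full sibs share both parents — two paths of length 2: r = 2·(1/2)^2 = 1/2).
r to a full niece or nephew = 0.25 (full aunt/uncle↔niece/nephew: two paths of length 3 through the shared grandparent pair: r = 2·(1/2)^3 = 1/4).
r to a first cousin = 1/8 (first cousins share one grandparent pair — two paths of length 4: r = 2·(1/2)^4 = 1/8).
Summing one r·B term per recipient: 4·0.25·0.286 + 2·0.5·0.529 + 3·0.25·0.369 + 1·0.125·0.0316 = 1.0957.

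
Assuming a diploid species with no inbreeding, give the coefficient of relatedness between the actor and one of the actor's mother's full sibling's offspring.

0.125

Each parent–offspring link contributes a factor of 1/2, and independent paths through distinct common ancestors add.
First cousins share one grandparent pair — two paths of length 4: r = 2·(1/2)^4 = 1/8.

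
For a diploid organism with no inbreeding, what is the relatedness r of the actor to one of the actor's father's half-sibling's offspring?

0.0625

Each parent–offspring link contributes a factor of 1/2, and independent paths through distinct common ancestors add.
Half first cousins share one grandparent — one path of length 4: r = (1/2)^4 = 1/16.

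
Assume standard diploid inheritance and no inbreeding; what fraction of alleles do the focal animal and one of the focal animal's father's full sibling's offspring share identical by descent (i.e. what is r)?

0.125

Each parent–offspring link contributes a factor of 1/2, and independent paths through distinct common ancestors add.
First cousins share one grandparent pair — two paths of length 4: r = 2·(1/2)^4 = 1/8.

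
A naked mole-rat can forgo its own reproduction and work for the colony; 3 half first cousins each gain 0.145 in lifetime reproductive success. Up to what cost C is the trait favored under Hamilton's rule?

0.0271875

r to a half first cousin = 1/16 (half first cousins share one grandparent — one path of length 4: r = (1/2)^4 = 1/16).
Hamilton's rule: n·r·B > C, so the trait is favored while C < n·r·B = 3·0.0625·0.145 = 0.0271875.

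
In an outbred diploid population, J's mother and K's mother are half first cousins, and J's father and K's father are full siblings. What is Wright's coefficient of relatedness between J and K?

0.140625

Independent pedigree routes through distinct common ancestors add.
J and K are related in two ways: half second cousins through their mothers (r = 1/64) and first cousins through their fathers (r = 1/8).
r = 1/64 + 1/8 = 9/64 = 0.140625.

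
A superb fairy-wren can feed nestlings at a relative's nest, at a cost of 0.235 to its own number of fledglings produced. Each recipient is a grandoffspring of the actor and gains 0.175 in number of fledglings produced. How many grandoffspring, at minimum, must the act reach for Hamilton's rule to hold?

6

r to a grandoffspring = 1/4 (two parent–offspring links: r = (1/2)^2 = 1/4).
Hamilton's rule: n·r·B > C  ⇒  n > C/(r·B) = 0.235/(0.25·0.175) = 5.371.
The smallest integer exceeding 5.371 is 6.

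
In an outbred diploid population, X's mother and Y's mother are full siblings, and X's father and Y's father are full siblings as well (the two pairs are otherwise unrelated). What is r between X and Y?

0.25

Independent pedigree routes through distinct common ancestors add.
X and Y are related in two ways: first cousins through their mothers (r = 1/8) and first cousins through their fathers (r = 1/8) — i.e. double first cousins.
r = 1/8 + 1/8 = 1/4 = 0.25.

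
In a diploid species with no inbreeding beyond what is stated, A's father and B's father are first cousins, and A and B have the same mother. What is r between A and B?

0.28125

Wright's path rule: contributions from independent ancestry routes add.
A and B are related in two ways: second cousins through their fathers (r = 1/32) and half-sibs through their shared mother (r = 1/4).
r = 1/32 + 1/4 = 0.28125.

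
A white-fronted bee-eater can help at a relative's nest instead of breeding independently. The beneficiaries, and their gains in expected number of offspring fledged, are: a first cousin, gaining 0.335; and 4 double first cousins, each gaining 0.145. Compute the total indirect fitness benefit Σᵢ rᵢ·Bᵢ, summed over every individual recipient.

r to a first cousin = 0.125 (first cousins share one grandparent pair — two paths of length 4: r = 2·(1/2)^4 = 1/8).
r to a double first cousin = 0.25 (double first cousins share both grandparent pairs — four paths of length 4: r = 4·(1/2)^4 = 1/4).
Summing one r·B term per recipient: 1·0.125·0.335 + 4·0.25·0.145 = 0.186875.

0.186875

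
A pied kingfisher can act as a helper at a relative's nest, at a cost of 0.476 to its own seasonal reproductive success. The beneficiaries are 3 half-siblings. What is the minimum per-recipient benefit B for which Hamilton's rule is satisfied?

r to a half-sibling = 0.25 (half-sibs share one parent — one path of length 2: r = (1/2)^2 = 1/4).
Hamilton's rule with n recipients of equal r: n·r·B > C, so B > C/(n·r) = 0.476/(3·0.25) = 0.6347.

0.6347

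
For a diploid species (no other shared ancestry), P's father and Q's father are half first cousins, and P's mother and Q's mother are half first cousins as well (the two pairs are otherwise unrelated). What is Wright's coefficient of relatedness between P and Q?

0.03125

Independent pedigree routes through distinct common ancestors add.
P and Q are related in two ways: half second cousins through their fathers (r = 1/64) and half second cousins through their mothers (r = 1/64).
r = 1/64 + 1/64 = 1/32 = 0.03125.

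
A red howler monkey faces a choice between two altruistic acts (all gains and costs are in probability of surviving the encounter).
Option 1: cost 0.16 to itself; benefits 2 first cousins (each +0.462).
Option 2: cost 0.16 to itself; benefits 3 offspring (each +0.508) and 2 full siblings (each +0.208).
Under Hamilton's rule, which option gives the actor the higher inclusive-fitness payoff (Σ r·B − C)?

Option 2

Option 1: r to a first cousin = 0.125.
Option 1: Σ r·B − C = (2·0.125·0.462) − 0.16 = -0.0445.
Option 2: r to an offspring = 0.5.
Option 2: r to a full sibling = 0.5.
Option 2: Σ r·B − C = (3·0.5·0.508 + 2·0.5·0.208) − 0.16 = 0.81.
Option 2 has the higher net inclusive-fitness payoff.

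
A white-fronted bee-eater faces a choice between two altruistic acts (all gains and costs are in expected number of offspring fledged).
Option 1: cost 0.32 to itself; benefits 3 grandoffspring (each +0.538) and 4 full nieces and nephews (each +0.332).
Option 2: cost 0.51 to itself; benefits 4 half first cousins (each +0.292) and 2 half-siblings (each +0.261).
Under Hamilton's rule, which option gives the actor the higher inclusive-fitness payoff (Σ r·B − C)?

Option 1: r to a grandoffspring = 0.25.
Option 1: r to a full niece or nephew = 0.25.
Option 1: Σ r·B − C = (3·0.25·0.538 + 4·0.25·0.332) − 0.32 = 0.4155.
Option 2: r to a half first cousin = 0.0625.
Option 2: r to a half-sibling = 0.25.
Option 2: Σ r·B − C = (4·0.0625·0.292 + 2·0.25·0.261) − 0.51 = -0.3065.
Option 1 has the higher net inclusive-fitness payoff.

Option 1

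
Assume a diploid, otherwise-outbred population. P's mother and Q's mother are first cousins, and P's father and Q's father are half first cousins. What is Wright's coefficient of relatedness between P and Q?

0.046875

With two independent routes of shared ancestry, r is the sum of the two contributions.
P and Q are related in two ways: second cousins through their mothers (r = 1/32) and half second cousins through their fathers (r = 1/64).
r = 1/32 + 1/64 = 3/64 = 0.046875.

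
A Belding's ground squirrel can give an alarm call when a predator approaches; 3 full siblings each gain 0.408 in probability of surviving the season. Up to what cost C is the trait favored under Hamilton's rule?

0.612

r to a full sibling = 1/2 (full sibs share both parents — two paths of length 2: r = 2·(1/2)^2 = 1/2).
Hamilton's rule: n·r·B > C, so the trait is favored while C < n·r·B = 3·0.5·0.408 = 0.612.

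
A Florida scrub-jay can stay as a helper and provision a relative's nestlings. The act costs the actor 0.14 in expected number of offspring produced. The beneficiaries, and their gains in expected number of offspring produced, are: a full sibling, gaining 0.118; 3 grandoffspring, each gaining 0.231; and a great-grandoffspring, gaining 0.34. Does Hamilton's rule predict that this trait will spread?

Hamilton's rule: the trait is favored when the sum of r·B over every recipient exceeds the actor's cost C.
r to a full sibling = 1/2 (full sibs share both parents — two paths of length 2: r = 2·(1/2)^2 = 1/2).
r to a grandoffspring = 1/4 (two parent–offspring links: r = (1/2)^2 = 1/4).
r to a great-grandoffspring = 0.125 (three parent–offspring links: r = (1/2)^3 = 1/8).
Summing one r·B term per recipient: 1·0.5·0.118 + 3·0.25·0.231 + 1·0.125·0.34 = 0.27475.
0.27475 > 0.14: the indirect benefit exceeds the cost.

Yes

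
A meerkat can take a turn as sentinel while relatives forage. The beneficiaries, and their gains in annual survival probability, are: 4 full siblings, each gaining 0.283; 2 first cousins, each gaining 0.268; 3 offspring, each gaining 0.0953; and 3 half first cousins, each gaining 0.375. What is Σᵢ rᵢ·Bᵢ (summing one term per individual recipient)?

0.8462625

r to a full sibling = 0.5 (full sibs share both parents — two paths of length 2: r = 2·(1/2)^2 = 1/2).
r to a first cousin = 1/8 (first cousins share one grandparent pair — two paths of length 4: r = 2·(1/2)^4 = 1/8).
r to an offspring = 1/2 (one parent–offspring link: r = (1/2)^1 = 1/2).
r to a half first cousin = 1/16 (half first cousins share one grandparent — one path of length 4: r = (1/2)^4 = 1/16).
Summing one r·B term per recipient: 4·0.5·0.283 + 2·0.125·0.268 + 3·0.5·0.0953 + 3·0.0625·0.375 = 0.8462625.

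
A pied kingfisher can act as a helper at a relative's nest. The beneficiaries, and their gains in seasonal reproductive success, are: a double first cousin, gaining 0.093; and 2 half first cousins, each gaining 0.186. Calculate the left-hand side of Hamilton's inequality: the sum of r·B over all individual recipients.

0.0465

r to a double first cousin = 0.25 (double first cousins share both grandparent pairs — four paths of length 4: r = 4·(1/2)^4 = 1/4).
r to a half first cousin = 0.0625 (half first cousins share one grandparent — one path of length 4: r = (1/2)^4 = 1/16).
Summing one r·B term per recipient: 1·0.25·0.093 + 2·0.0625·0.186 = 0.0465.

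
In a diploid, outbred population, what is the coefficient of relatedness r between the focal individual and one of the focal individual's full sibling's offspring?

0.25

Each parent–offspring link contributes a factor of 1/2, and independent paths through distinct common ancestors add.
Full aunt/uncle↔niece/nephew: two paths of length 3 through the shared grandparent pair: r = 2·(1/2)^3 = 1/4.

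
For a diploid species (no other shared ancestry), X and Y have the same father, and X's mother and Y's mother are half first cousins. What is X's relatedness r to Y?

0.265625

Independent pedigree routes through distinct common ancestors add.
X and Y are related in two ways: half-sibs through their shared father (r = 1/4) and half second cousins through their mothers (r = 1/64).
r = 1/4 + 1/64 = 0.265625.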